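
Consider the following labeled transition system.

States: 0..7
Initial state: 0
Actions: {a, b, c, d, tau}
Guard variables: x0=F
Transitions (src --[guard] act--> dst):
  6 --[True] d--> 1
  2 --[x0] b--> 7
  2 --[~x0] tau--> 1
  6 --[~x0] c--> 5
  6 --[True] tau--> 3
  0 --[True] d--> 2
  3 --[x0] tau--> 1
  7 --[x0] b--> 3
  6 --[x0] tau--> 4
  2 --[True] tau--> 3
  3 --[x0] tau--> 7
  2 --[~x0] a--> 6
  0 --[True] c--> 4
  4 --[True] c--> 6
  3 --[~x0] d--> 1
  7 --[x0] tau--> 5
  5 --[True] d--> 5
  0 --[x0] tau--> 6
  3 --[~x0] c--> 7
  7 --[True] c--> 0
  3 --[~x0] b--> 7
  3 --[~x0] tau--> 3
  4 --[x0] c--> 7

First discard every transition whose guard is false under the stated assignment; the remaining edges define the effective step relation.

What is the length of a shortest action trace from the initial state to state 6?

Answer: 2

Working:
BFS to 6:
  depth 0: {0}
  depth 1: {2,4}
  depth 2: {1,3,6}
6 enters at depth 2; path c·c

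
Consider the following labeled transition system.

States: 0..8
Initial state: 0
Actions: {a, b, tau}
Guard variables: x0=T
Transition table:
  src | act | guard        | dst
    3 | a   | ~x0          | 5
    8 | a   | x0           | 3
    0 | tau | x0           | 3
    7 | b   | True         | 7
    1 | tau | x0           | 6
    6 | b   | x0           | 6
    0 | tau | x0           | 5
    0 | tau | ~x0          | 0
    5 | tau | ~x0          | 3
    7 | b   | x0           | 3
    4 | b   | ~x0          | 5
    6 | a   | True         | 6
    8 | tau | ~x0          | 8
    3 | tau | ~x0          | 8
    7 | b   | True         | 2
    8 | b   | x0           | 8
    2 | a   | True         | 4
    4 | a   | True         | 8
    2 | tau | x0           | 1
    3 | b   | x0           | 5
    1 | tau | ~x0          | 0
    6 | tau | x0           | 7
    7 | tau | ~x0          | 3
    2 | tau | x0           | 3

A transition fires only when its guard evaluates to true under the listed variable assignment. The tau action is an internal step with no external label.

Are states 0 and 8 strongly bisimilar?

Bisimulation quotient by refinement:
  P[0] = {{0,1,2,3,4,5,6,7,8}}
  P[1] = {{0,1},{2},{3,7},{4},{5},{6},{8}}
  P[2] = {{0},{1},{2},{3},{4},{5},{6},{7},{8}}
stable after 3 split(s): 9 block(s)
class of 0: {0}; class of 8: {8}

Answer: NOT BISIMILAR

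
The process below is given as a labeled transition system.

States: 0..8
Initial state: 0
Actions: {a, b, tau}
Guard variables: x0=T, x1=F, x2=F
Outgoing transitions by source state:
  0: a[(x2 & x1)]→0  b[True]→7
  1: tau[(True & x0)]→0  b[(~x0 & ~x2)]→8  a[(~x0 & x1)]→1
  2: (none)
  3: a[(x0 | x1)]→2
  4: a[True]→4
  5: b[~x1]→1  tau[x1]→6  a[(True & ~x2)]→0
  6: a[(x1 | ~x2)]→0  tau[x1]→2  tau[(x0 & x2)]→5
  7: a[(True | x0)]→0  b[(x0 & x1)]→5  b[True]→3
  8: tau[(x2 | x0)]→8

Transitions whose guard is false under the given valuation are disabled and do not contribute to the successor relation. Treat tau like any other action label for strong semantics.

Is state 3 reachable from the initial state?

After dropping false guards: 10 live edges.
Layer 0: {0}
Layer 1: {7}  now seen {0,7}
Layer 2: {3}  now seen {0,3,7}
Layer 3: {2}  now seen {0,2,3,7}
R = {0,2,3,7}
witness 3: b·b

Answer: REACHABLE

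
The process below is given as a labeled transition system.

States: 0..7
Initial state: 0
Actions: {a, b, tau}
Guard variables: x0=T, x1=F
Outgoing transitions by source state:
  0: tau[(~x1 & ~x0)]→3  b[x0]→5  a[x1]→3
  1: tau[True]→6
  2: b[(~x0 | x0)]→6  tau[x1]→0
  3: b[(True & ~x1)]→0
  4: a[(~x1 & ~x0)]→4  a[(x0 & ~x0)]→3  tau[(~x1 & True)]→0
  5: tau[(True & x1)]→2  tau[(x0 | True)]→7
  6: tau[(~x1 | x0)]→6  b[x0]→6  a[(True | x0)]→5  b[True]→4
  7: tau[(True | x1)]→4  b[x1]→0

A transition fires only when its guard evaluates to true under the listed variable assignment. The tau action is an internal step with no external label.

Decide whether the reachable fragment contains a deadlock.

Answer: DEADLOCK-FREE

Analysis:
Reach set: {0,4,5,7}
  0: b→5  [1 out]
  4: tau→0  [1 out]
  5: tau→7  [1 out]
  7: tau→4  [1 out]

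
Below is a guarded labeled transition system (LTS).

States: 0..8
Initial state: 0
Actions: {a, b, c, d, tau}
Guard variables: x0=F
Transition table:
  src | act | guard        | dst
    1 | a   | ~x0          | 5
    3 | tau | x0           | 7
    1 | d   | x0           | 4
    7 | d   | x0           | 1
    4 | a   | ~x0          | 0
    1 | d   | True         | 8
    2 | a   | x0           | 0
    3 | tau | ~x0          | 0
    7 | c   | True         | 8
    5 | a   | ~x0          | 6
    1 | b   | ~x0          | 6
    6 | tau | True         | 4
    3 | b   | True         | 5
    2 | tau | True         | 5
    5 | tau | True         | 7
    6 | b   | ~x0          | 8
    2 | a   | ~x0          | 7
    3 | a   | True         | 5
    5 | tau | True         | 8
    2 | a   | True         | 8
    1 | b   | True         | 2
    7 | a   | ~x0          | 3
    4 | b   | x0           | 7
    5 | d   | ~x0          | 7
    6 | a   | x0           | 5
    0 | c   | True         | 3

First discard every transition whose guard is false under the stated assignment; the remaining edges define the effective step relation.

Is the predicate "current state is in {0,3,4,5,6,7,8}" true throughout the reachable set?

Safe = {0,3,4,5,6,7,8}
Reach set: {0,3,4,5,6,7,8}
  0: ok
  3: ok
  4: ok
  5: ok
  6: ok
  7: ok
  8: ok

Answer: INVARIANT HOLDS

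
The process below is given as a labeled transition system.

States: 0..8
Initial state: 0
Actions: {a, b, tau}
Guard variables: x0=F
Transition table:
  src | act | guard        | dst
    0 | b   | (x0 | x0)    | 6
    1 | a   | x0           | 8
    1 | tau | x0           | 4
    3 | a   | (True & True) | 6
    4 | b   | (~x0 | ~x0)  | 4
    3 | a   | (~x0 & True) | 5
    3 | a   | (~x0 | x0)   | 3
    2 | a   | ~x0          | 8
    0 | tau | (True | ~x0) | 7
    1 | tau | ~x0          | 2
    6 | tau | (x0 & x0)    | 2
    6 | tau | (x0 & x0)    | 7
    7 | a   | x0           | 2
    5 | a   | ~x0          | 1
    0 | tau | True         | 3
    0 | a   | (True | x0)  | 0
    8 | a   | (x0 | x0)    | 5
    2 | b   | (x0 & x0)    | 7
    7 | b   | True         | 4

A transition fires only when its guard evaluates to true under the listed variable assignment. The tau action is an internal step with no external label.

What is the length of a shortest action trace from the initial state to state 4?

Answer: 2

Working:
Breadth-first toward 4:
  L0 = {0}
  L1 = {3,7}
  L2 = {4,5,6}
first hit 4 at d=2 via tau·b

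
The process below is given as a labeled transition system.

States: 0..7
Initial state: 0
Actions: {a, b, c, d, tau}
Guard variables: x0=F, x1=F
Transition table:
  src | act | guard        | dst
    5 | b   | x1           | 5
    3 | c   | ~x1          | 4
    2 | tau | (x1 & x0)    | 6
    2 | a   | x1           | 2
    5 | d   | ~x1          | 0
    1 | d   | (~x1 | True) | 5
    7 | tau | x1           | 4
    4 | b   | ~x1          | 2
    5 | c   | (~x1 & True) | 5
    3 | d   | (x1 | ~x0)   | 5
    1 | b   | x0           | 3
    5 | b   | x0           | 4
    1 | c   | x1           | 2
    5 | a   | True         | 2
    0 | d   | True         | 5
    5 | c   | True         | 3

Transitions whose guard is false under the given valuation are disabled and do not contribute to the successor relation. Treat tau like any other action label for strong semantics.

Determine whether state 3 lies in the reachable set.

9 transition(s) survive guard evaluation.
L0 = {0}
L1 = {5}  cumulative {0,5}
L2 = {2,3}  cumulative {0,2,3,5}
L3 = {4}  cumulative {0,2,3,4,5}
R = {0,2,3,4,5}
Path to 3: d·c

Answer: REACHABLE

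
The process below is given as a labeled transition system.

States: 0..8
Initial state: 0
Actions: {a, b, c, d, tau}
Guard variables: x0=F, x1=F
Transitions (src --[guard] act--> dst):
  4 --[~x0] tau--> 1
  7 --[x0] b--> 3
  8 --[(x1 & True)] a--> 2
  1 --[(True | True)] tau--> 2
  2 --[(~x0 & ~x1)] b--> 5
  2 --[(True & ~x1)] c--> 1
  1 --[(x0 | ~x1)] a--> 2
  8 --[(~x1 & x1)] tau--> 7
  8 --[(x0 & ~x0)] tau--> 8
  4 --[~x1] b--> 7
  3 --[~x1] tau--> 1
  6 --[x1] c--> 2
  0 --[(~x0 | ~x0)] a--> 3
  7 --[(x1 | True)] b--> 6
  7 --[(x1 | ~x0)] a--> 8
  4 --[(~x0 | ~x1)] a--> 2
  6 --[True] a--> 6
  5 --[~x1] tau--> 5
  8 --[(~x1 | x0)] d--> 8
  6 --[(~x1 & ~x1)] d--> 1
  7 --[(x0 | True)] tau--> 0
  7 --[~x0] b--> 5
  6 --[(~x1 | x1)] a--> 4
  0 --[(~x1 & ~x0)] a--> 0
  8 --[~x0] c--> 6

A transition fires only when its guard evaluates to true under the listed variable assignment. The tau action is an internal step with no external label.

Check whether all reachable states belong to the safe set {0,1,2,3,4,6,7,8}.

Answer: INVARIANT VIOLATED at state 5

Working:
Safe = {0,1,2,3,4,6,7,8}
Reach set: {0,1,2,3,5}
  0: ✓
  1: ✓
  2: ✓
  3: ✓
  5: outside
witness against invariant: a·tau·tau·b → 5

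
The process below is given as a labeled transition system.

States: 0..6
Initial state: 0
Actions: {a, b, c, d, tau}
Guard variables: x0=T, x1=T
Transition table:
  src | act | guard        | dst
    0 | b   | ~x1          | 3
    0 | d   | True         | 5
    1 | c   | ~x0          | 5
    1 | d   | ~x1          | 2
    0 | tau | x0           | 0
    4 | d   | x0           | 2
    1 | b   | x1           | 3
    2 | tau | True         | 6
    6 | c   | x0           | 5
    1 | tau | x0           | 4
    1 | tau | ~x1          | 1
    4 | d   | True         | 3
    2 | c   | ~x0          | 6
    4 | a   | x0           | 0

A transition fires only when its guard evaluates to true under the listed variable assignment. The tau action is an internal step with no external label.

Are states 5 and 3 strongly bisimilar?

Answer: BISIMILAR

Working:
Bisimulation quotient by refinement:
  π0 = {{0,1,2,3,4,5,6}}
  π1 = {{0},{1},{2},{3,5},{4},{6}}
6 equivalence class(es) (converged in 2)
5∈{3,5}, 3∈{3,5}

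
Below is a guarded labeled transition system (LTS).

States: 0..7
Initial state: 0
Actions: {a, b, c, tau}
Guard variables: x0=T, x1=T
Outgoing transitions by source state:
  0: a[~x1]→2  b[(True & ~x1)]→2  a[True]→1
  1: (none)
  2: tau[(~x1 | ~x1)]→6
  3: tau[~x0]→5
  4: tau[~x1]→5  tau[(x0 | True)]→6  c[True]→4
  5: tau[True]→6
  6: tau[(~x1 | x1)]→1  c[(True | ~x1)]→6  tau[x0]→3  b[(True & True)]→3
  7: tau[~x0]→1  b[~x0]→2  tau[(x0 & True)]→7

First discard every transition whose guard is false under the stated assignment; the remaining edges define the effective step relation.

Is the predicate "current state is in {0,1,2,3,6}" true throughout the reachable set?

Answer: INVARIANT HOLDS

Analysis:
Allowed set {0,1,2,3,6}
R = {0,1}
  0: safe
  1: safe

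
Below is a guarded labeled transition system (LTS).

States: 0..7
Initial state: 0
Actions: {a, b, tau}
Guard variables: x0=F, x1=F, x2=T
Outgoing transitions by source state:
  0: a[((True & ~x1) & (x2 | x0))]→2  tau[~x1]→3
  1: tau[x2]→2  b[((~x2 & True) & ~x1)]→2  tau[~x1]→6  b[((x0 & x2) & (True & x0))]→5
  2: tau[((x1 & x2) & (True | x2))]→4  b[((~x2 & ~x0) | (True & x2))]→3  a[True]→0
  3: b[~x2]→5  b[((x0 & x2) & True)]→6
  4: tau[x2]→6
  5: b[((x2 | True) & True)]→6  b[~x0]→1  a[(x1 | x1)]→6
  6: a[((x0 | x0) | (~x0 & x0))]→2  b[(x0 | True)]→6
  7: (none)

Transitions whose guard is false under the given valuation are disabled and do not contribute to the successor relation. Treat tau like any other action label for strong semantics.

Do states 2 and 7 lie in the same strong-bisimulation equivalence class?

Answer: NOT BISIMILAR

Working:
Bisimulation quotient by refinement:
  P[0] = {{0,1,2,3,4,5,6,7}}
  P[1] = {{0},{1,4},{2},{3,7},{5,6}}
  P[2] = {{0},{1},{2},{3,7},{4},{5},{6}}
stable after 3 split(s): 7 block(s)
[2]={2}  [7]={3,7}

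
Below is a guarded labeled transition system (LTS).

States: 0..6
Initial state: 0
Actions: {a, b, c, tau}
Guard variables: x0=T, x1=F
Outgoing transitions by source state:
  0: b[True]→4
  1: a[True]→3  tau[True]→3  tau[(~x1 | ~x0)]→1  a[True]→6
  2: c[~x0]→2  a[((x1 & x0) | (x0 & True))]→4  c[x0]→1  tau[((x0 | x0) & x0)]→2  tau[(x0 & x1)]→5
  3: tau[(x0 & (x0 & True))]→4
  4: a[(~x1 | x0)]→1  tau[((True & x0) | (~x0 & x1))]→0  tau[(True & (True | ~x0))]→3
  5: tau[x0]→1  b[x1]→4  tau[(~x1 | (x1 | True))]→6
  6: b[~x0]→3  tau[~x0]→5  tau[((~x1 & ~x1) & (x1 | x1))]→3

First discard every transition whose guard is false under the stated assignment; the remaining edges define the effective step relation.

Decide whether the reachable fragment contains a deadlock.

Reach set: {0,1,3,4,6}
  0: b→4  [deg 1]
  1: a→3  a→6  tau→1  tau→3  [deg 4]
  3: tau→4  [deg 1]
  4: a→1  tau→0  tau→3  [deg 3]
  6: ∅  [deadlock]
trace reaching 6: b·a·a

Answer: DEADLOCK at state 6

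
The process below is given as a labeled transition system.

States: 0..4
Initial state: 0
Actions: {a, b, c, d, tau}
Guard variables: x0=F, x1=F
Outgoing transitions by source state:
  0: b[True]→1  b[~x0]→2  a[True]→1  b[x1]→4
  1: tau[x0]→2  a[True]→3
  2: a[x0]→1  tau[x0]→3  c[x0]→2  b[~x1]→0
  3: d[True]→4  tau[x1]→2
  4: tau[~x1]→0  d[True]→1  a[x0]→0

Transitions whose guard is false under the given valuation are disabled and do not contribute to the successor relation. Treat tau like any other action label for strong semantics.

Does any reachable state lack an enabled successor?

Answer: DEADLOCK-FREE

Working:
R = {0,1,2,3,4}
  0: a→1  b→1  b→2  [3 exit(s)]
  1: a→3  [1 exit(s)]
  2: b→0  [1 exit(s)]
  3: d→4  [1 exit(s)]
  4: d→1  tau→0  [2 exit(s)]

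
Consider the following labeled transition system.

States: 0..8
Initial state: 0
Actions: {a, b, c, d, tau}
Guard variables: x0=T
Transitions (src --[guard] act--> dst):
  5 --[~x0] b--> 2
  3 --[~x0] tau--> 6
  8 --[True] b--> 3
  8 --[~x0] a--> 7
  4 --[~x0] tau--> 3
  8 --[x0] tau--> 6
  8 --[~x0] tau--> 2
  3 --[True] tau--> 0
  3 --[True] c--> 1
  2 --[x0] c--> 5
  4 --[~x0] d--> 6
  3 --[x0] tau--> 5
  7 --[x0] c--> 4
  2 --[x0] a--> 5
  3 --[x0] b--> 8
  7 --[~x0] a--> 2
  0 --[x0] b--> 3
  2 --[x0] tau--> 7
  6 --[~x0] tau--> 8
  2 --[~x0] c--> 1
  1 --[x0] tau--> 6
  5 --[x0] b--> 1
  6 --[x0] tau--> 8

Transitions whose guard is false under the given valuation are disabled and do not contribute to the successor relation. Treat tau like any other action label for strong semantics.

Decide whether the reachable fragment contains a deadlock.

Reach set: {0,1,3,5,6,8}
  0: b→3  [1 exit(s)]
  1: tau→6  [1 exit(s)]
  3: b→8  c→1  tau→0  tau→5  [4 exit(s)]
  5: b→1  [1 exit(s)]
  6: tau→8  [1 exit(s)]
  8: b→3  tau→6  [2 exit(s)]

Answer: DEADLOCK-FREE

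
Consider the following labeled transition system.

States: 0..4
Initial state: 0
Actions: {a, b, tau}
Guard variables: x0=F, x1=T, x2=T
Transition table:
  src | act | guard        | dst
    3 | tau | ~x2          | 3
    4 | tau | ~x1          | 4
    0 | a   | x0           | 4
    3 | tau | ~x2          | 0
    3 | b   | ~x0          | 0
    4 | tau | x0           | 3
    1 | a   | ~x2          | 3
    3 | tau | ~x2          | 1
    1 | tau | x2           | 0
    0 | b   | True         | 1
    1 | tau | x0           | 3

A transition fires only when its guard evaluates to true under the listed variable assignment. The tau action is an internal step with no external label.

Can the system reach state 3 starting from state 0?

Answer: UNREACHABLE

Analysis:
After dropping false guards: 3 live edges.
depth 0: {0}
depth 1: {1}  total {0,1}
R = {0,1}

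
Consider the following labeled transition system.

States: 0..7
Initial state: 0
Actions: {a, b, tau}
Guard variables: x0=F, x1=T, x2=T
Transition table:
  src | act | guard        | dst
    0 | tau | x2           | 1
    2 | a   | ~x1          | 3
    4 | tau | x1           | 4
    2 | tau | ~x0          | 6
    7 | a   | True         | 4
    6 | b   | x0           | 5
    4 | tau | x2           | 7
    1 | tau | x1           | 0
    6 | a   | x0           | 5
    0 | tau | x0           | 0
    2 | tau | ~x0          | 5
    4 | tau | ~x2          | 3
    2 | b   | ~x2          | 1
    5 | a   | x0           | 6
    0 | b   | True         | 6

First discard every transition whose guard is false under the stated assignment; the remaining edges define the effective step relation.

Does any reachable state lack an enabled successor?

Reach set: {0,1,6}
  0: b→6  tau→1  [2 out]
  1: tau→0  [1 out]
  6: ∅  [no exit]
trace reaching 6: b

Answer: DEADLOCK at state 6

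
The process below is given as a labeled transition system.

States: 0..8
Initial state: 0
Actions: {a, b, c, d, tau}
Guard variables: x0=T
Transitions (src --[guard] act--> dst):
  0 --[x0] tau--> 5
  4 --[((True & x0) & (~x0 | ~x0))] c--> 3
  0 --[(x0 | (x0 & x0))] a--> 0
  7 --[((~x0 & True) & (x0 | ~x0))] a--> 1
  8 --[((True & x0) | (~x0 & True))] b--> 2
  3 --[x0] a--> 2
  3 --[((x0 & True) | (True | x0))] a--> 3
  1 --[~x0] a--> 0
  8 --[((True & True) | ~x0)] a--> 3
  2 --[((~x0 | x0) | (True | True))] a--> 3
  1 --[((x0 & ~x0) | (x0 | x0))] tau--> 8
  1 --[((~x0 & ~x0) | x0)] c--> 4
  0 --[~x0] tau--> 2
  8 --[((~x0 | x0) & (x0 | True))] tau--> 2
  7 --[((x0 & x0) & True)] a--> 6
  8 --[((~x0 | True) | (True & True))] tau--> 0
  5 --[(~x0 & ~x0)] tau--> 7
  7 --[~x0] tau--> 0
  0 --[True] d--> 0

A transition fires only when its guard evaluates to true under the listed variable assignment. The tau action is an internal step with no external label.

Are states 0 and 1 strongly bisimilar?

Answer: NOT BISIMILAR

Working:
Bisimulation quotient by refinement:
  P[0] = {{0,1,2,3,4,5,6,7,8}}
  P[1] = {{0},{1},{2,3,7},{4,5,6},{8}}
  P[2] = {{0},{1},{2,3},{4,5,6},{7},{8}}
6 equivalence class(es) (converged in 3)
0∈{0}, 1∈{1}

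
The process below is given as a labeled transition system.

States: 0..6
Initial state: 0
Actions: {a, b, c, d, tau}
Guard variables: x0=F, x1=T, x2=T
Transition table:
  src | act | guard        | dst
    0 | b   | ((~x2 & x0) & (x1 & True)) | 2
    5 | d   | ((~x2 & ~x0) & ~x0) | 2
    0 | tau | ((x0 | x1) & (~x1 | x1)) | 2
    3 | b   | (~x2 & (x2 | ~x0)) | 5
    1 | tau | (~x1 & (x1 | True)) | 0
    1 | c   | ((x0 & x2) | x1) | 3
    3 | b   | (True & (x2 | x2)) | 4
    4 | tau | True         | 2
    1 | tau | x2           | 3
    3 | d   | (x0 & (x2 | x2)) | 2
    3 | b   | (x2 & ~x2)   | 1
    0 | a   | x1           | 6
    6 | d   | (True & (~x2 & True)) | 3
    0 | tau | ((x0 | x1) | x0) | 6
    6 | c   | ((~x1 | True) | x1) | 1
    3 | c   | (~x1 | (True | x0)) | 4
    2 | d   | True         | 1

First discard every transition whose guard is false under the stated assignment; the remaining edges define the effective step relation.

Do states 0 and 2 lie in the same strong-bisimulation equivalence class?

Refine partition for ~:
  P[0] = {{0,1,2,3,4,5,6}}
  P[1] = {{0},{1},{2},{3},{4},{5},{6}}
7 equivalence class(es) (converged in 2)
[0]={0}  [2]={2}

Answer: NOT BISIMILAR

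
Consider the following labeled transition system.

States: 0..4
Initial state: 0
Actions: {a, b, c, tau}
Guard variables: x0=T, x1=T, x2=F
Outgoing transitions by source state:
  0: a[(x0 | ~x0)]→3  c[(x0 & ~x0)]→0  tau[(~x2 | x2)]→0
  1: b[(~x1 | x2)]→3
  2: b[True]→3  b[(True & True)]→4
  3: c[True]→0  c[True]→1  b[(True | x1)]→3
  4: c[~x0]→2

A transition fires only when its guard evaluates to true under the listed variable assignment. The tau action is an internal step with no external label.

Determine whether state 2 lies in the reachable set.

Answer: UNREACHABLE

Trace:
After dropping false guards: 7 live edges.
Layer 0: {0}
Layer 1: {3}  cumulative {0,3}
Layer 2: {1}  cumulative {0,1,3}
Reachable = {0,1,3}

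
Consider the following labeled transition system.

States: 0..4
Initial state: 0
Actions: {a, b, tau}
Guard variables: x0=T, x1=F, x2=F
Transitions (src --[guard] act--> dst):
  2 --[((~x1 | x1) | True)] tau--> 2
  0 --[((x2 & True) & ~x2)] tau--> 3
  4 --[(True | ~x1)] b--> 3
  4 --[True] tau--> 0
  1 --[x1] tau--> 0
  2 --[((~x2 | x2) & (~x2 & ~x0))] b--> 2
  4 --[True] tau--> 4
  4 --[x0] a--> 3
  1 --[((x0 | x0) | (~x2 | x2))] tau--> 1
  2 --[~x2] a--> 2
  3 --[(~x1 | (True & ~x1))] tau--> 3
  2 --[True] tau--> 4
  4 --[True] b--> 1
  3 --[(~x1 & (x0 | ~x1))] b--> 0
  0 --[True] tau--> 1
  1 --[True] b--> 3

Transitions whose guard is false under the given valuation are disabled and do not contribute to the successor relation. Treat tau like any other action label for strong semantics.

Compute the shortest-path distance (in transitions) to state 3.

Answer: 2

Working:
Breadth-first toward 3:
  Layer 0: {0}
  Layer 1: {1}
  Layer 2: {3}
depth(3)=2, e.g. tau·b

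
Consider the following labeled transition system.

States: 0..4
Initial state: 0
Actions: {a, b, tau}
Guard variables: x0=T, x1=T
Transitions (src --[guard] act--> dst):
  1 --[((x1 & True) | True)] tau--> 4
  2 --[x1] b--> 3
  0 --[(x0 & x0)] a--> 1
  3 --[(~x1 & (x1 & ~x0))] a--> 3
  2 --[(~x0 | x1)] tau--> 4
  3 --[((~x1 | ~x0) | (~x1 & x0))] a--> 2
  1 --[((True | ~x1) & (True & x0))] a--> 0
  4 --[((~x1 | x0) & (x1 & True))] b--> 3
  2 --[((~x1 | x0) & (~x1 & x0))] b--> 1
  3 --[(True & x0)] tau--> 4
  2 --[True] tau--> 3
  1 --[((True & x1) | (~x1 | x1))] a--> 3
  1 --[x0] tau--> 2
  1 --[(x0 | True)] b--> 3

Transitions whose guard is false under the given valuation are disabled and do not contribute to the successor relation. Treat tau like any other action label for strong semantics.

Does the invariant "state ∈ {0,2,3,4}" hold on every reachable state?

Answer: INVARIANT VIOLATED at state 1

Working:
Allowed set {0,2,3,4}
Reachable = {0,1,2,3,4}
  0: ✓
  1: outside
  2: ✓
  3: ✓
  4: ✓
reach 1 via a — violates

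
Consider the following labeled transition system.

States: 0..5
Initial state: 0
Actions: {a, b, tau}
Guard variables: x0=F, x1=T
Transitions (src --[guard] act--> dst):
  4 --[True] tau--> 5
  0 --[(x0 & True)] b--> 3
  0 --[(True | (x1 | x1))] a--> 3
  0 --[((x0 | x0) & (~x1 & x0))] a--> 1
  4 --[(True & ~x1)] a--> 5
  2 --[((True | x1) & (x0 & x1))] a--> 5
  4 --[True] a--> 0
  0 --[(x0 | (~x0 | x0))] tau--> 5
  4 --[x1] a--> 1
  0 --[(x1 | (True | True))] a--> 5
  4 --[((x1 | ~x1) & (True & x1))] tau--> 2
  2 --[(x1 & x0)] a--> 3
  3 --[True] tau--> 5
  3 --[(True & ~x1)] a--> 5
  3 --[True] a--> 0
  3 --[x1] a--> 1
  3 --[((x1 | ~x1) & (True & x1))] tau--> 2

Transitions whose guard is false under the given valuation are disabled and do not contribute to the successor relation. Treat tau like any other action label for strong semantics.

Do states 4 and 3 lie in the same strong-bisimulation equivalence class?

Answer: BISIMILAR

Working:
Compute ~ classes (split until stable):
  π0 = {{0,1,2,3,4,5}}
  π1 = {{0,3,4},{1,2,5}}
stable after 2 split(s): 2 block(s)
class of 4: {0,3,4}; class of 3: {0,3,4}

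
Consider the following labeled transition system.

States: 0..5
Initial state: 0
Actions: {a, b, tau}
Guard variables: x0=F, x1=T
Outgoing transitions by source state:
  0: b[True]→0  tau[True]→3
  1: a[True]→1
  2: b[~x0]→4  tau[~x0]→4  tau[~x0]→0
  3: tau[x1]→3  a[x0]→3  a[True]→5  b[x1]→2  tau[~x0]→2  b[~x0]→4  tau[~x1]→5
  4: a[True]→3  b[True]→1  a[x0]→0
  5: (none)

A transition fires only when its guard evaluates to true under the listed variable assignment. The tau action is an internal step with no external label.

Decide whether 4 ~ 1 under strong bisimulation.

Compute ~ classes (split until stable):
  π0 = {{0,1,2,3,4,5}}
  π1 = {{0,2},{1},{3},{4},{5}}
  π2 = {{0},{1},{2},{3},{4},{5}}
stable after 3 split(s): 6 block(s)
[4]={4}  [1]={1}

Answer: NOT BISIMILAR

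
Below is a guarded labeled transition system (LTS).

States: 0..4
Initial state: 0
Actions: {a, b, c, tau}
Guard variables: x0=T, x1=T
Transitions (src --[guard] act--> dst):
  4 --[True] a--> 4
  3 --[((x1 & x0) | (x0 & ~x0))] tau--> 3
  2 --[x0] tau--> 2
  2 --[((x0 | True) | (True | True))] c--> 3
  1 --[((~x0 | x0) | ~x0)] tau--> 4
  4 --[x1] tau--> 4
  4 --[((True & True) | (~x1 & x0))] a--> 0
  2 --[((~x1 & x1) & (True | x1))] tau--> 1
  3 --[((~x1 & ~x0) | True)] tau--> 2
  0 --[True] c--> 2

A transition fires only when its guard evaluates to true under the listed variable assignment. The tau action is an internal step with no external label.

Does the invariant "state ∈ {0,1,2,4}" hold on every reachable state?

Answer: INVARIANT VIOLATED at state 3

Working:
Allowed set {0,1,2,4}
Reachable = {0,2,3}
  0: ok
  2: ok
  3: ✗ unsafe
reach 3 via c·c — violates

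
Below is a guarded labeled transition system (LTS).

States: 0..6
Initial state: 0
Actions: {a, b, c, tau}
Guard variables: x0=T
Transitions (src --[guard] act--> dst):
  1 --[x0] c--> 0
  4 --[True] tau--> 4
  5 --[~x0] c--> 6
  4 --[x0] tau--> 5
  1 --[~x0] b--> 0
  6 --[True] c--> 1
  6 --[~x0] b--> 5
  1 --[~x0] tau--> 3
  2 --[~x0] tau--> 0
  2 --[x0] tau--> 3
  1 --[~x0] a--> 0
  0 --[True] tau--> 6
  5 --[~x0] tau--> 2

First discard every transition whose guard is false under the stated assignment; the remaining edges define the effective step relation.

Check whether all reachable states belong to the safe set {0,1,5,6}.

Answer: INVARIANT HOLDS

Analysis:
Inv-set: {0,1,5,6}
R = {0,1,6}
  0: ok
  1: ok
  6: ok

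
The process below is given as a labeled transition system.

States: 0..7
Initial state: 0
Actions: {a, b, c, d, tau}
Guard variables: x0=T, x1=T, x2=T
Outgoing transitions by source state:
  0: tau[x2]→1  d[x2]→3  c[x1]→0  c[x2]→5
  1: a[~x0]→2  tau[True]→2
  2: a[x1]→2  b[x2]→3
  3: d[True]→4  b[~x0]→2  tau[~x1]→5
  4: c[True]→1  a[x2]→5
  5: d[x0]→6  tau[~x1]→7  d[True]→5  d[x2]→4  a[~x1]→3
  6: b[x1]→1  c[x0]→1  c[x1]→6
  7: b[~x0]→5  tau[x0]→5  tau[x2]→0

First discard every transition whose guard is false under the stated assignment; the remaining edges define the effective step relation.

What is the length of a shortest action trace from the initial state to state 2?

Layered search for 2:
  depth 0: {0}
  depth 1: {1,3,5}
  depth 2: {2,4,6}
first hit 2 at d=2 via tau·tau

Answer: 2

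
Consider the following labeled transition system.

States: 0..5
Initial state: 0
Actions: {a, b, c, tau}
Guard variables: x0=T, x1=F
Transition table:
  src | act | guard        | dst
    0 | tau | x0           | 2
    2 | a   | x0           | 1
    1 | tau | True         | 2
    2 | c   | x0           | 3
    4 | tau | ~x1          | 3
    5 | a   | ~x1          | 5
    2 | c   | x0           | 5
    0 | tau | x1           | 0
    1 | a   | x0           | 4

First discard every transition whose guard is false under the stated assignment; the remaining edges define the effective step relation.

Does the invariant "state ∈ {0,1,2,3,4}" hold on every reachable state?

Answer: INVARIANT VIOLATED at state 5

Trace:
Allowed set {0,1,2,3,4}
Reach set: {0,1,2,3,4,5}
  0: safe
  1: safe
  2: safe
  3: safe
  4: safe
  5: ✗ unsafe
counterexample path to 5: tau·c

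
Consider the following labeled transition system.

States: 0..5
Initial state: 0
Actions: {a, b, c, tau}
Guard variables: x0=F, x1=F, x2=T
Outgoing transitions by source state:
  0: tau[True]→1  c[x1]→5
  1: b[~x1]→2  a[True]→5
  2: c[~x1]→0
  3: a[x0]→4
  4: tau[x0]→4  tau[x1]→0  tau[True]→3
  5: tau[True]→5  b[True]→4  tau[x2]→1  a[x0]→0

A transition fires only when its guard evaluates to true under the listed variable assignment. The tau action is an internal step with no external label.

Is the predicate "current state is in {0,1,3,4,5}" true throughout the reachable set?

Answer: INVARIANT VIOLATED at state 2

Trace:
Inv-set: {0,1,3,4,5}
Reach set: {0,1,2,3,4,5}
  0: ok
  1: ok
  2: VIOLATES
  3: ok
  4: ok
  5: ok
witness against invariant: tau·b → 2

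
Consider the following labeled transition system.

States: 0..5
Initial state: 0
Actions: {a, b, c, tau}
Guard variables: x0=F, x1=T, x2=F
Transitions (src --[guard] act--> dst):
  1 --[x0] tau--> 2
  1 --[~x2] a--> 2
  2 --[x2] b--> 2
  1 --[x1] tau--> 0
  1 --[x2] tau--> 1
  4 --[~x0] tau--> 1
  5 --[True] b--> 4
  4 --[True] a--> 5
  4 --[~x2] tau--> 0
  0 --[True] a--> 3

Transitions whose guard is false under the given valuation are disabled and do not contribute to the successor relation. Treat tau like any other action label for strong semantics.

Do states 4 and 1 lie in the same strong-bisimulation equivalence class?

Refine partition for ~:
  π0 = {{0,1,2,3,4,5}}
  π1 = {{0},{1,4},{2,3},{5}}
  π2 = {{0},{1},{2,3},{4},{5}}
Fixed point at round 3; 5 class(es).
class of 4: {4}; class of 1: {1}

Answer: NOT BISIMILAR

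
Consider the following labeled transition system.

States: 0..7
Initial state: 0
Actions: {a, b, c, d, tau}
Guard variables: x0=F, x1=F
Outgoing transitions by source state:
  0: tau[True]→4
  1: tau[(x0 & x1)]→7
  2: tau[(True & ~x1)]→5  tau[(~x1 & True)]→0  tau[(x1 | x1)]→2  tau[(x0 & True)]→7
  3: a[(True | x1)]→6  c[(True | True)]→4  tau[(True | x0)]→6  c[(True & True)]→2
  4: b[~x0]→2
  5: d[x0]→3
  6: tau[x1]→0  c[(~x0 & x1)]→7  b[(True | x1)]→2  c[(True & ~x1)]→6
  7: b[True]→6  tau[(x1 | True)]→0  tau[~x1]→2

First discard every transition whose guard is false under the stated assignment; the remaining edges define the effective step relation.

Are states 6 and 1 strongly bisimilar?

Refine partition for ~:
  P[0] = {{0,1,2,3,4,5,6,7}}
  P[1] = {{0,2},{1,5},{3},{4},{6},{7}}
  P[2] = {{0},{1,5},{2},{3},{4},{6},{7}}
Fixed point at round 3; 7 class(es).
class of 6: {6}; class of 1: {1,5}

Answer: NOT BISIMILAR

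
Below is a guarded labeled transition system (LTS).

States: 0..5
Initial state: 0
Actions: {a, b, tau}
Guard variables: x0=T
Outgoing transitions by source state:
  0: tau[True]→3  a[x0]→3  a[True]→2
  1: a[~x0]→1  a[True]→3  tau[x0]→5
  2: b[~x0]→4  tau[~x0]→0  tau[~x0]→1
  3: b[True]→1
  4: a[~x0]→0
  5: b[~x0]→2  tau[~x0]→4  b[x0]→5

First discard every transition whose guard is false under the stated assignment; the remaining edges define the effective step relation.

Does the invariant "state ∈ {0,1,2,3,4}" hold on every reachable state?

Answer: INVARIANT VIOLATED at state 5

Working:
Safe = {0,1,2,3,4}
Reachable = {0,1,2,3,5}
  0: safe
  1: safe
  2: safe
  3: safe
  5: outside
counterexample path to 5: tau·b·tau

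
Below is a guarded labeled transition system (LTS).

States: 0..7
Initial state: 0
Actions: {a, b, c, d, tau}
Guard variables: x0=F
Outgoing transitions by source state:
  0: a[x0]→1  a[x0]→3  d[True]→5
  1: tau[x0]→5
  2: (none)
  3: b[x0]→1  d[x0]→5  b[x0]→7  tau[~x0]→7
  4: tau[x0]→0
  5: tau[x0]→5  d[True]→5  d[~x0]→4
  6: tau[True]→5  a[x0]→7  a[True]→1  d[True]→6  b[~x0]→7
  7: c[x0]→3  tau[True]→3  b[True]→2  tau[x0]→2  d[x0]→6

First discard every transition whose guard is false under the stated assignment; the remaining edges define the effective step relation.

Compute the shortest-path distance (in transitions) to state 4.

Layered search for 4:
  L0 = {0}
  L1 = {5}
  L2 = {4}
4 enters at depth 2; path d·d

Answer: 2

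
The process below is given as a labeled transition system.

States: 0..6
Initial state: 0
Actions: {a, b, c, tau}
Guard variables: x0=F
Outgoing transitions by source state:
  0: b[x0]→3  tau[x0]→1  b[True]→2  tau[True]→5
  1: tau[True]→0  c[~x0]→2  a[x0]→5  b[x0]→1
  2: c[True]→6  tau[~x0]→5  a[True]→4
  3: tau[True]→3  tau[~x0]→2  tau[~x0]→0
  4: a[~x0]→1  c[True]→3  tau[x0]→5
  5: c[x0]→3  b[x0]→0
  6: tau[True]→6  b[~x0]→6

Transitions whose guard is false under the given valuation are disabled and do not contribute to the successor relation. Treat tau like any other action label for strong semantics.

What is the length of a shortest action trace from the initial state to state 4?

Layered search for 4:
  L0 = {0}
  L1 = {2,5}
  L2 = {4,6}
depth(4)=2, e.g. b·a

Answer: 2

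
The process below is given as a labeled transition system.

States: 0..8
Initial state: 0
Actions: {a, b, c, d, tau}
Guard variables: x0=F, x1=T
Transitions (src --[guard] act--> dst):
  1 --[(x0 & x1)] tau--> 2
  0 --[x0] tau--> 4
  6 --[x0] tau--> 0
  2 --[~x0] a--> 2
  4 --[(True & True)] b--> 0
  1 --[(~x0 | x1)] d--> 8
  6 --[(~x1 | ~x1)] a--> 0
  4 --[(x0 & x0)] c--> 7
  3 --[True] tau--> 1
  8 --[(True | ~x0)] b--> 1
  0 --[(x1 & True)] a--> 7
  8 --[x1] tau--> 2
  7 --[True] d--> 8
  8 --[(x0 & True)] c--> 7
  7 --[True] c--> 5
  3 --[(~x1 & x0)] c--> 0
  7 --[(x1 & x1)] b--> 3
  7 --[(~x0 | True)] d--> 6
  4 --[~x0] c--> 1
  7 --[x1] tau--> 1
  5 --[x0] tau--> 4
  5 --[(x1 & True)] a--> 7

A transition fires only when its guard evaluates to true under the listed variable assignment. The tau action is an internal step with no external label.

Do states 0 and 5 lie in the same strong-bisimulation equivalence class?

Answer: BISIMILAR

Trace:
Bisimulation quotient by refinement:
  round 0: {{0,1,2,3,4,5,6,7,8}}
  round 1: {{0,2,5},{1},{3},{4},{6},{7},{8}}
  round 2: {{0,5},{1},{2},{3},{4},{6},{7},{8}}
8 equivalence class(es) (converged in 3)
class of 0: {0,5}; class of 5: {0,5}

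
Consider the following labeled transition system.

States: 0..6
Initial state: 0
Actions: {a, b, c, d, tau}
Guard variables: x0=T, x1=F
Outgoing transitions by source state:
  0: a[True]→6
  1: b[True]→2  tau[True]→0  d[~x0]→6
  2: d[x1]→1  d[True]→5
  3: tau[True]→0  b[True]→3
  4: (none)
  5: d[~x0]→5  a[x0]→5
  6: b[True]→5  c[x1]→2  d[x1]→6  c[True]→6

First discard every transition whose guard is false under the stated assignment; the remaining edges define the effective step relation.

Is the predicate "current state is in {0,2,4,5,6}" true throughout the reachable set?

Answer: INVARIANT HOLDS

Trace:
Safe = {0,2,4,5,6}
Reach set: {0,5,6}
  0: ok
  5: ok
  6: ok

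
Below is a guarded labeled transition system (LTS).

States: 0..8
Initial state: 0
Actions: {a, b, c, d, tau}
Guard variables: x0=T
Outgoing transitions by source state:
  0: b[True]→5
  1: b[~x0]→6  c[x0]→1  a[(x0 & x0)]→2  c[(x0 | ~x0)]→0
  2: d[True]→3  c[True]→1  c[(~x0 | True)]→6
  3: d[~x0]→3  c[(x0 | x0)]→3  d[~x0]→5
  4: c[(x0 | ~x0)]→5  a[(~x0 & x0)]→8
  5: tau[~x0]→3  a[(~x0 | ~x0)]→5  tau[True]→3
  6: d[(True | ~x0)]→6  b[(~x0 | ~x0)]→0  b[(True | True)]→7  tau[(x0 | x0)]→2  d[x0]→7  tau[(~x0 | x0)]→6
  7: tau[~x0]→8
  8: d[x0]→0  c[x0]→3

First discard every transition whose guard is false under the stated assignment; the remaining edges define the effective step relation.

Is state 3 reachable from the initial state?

Guard filter leaves 17 enabled edge(s).
depth 0: {0}
depth 1: {5}  total {0,5}
depth 2: {3}  total {0,3,5}
R = {0,3,5}
Path to 3: b·tau

Answer: REACHABLE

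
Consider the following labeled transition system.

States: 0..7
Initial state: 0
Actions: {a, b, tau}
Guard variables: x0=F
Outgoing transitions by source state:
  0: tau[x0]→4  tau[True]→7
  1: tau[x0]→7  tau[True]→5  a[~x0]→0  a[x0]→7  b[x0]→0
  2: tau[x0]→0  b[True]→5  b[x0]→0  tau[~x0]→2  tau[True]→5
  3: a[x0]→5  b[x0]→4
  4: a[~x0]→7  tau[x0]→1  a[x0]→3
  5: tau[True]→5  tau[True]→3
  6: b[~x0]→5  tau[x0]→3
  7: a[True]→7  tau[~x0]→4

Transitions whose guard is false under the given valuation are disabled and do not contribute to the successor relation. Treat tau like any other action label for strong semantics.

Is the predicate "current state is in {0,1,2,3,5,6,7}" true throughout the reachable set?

Inv-set: {0,1,2,3,5,6,7}
Reachable = {0,4,7}
  0: ✓
  4: outside
  7: ✓
witness against invariant: tau·tau → 4

Answer: INVARIANT VIOLATED at state 4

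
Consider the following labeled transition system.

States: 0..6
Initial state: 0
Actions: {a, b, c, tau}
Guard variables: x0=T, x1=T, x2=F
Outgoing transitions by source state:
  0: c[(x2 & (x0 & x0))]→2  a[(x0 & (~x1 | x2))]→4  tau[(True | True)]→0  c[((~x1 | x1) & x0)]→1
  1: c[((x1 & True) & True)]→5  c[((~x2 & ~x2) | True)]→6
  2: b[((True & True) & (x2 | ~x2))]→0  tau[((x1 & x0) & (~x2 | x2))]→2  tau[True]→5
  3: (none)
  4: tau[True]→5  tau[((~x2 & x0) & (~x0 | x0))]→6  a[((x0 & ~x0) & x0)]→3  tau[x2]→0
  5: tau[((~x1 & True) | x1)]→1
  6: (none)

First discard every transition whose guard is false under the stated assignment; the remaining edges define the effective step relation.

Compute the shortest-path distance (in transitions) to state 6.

BFS to 6:
  depth 0: {0}
  depth 1: {1}
  depth 2: {5,6}
depth(6)=2, e.g. c·c

Answer: 2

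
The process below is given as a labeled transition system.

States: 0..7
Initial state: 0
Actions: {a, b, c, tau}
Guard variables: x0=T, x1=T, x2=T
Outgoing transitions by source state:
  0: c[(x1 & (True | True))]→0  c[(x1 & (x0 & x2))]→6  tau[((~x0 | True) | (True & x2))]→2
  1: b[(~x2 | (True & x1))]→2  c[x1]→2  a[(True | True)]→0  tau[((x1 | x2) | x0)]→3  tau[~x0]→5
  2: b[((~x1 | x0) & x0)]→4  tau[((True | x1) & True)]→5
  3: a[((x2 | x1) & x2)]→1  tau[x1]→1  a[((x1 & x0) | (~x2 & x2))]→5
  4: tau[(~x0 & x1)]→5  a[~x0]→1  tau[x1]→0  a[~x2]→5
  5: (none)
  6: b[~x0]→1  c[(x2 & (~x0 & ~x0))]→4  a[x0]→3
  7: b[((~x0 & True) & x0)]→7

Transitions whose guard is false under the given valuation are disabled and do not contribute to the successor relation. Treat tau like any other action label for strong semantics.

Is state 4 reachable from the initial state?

Answer: REACHABLE

Trace:
14 transition(s) survive guard evaluation.
Layer 0: {0}
Layer 1: {2,6}  total {0,2,6}
Layer 2: {3,4,5}  total {0,2,3,4,5,6}
Layer 3: {1}  total {0,1,2,3,4,5,6}
Reachable = {0,1,2,3,4,5,6}
witness 4: tau·b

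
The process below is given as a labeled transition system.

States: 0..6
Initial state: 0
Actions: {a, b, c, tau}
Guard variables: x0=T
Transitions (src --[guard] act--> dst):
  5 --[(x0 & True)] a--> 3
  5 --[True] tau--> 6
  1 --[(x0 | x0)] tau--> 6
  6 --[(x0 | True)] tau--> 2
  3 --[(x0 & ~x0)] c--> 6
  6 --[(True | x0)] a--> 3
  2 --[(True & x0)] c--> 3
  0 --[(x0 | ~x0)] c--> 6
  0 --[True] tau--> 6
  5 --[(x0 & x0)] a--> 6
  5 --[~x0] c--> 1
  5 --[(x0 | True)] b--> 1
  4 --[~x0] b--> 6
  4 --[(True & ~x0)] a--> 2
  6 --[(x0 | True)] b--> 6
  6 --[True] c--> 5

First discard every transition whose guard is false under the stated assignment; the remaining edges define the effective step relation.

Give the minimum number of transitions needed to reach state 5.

Answer: 2

Trace:
BFS to 5:
  Layer 0: {0}
  Layer 1: {6}
  Layer 2: {2,3,5}
5 enters at depth 2; path c·c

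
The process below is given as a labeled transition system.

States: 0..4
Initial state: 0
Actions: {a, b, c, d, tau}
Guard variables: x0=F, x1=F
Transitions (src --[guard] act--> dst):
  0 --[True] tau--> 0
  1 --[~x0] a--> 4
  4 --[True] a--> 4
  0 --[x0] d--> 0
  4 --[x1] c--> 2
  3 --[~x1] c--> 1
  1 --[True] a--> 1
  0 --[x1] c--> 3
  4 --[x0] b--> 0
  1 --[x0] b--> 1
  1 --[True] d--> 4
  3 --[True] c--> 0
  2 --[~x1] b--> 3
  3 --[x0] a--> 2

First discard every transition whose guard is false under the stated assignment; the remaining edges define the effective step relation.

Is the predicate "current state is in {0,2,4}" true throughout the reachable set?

Answer: INVARIANT HOLDS

Analysis:
Allowed set {0,2,4}
Reach set: {0}
  0: ✓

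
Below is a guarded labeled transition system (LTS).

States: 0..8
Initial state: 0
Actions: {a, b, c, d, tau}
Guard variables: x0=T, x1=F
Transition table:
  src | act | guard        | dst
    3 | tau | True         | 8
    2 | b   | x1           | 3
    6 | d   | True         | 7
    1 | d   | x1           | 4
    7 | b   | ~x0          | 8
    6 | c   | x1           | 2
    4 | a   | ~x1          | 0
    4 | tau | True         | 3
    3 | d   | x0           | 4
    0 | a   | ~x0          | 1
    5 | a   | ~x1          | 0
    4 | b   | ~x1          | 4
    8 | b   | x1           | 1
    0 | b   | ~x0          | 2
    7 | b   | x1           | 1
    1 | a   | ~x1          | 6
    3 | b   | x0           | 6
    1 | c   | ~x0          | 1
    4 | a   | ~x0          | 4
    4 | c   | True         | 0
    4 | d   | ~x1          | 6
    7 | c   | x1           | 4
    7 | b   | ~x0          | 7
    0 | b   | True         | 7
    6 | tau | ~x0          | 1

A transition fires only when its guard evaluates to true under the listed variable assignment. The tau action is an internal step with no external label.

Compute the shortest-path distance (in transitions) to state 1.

Breadth-first toward 1:
  depth 0: {0}
  depth 1: {7}
1 never appears.

Answer: UNREACHABLE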